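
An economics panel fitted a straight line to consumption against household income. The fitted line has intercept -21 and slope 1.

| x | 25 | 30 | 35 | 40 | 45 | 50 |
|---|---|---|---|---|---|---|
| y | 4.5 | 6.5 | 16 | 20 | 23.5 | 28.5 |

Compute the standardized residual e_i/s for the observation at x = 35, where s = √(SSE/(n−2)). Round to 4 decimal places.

x=25: ŷ = -21 + 25 = 4; e = 4.5 − 4 = 0.5
x=30: ŷ = -21 + 30 = 9; e = 6.5 − 9 = -2.5
x=35: ŷ = -21 + 35 = 14; e = 16 − 14 = 2
x=40: ŷ = -21 + 40 = 19; e = 20 − 19 = 1
x=45: ŷ = -21 + 45 = 24; e = 23.5 − 24 = -0.5
x=50: ŷ = -21 + 50 = 29; e = 28.5 − 29 = -0.5
SSE = 0.25 + 6.25 + 4 + 1 + 0.25 + 0.25 = 12
s = √(12/4) = 1.73205
e/s = 2 / 1.73205 = 1.1547

1.1547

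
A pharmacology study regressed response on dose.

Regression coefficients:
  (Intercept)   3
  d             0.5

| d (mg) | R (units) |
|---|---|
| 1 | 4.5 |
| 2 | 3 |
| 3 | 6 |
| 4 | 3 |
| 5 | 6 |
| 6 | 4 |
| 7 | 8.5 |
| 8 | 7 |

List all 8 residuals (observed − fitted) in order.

1, -1, 1.5, -2, 0.5, -2, 2, 0

d=1: R̂ = 3 + 0.5·1 = 3.5; e = 4.5 − 3.5 = 1
d=2: R̂ = 3 + 0.5·2 = 4; e = 3 − 4 = -1
d=3: R̂ = 3 + 0.5·3 = 4.5; e = 6 − 4.5 = 1.5
d=4: R̂ = 3 + 0.5·4 = 5; e = 3 − 5 = -2
d=5: R̂ = 3 + 0.5·5 = 5.5; e = 6 − 5.5 = 0.5
d=6: R̂ = 3 + 0.5·6 = 6; e = 4 − 6 = -2
d=7: R̂ = 3 + 0.5·7 = 6.5; e = 8.5 − 6.5 = 2
d=8: R̂ = 3 + 0.5·8 = 7; e = 7 − 7 = 0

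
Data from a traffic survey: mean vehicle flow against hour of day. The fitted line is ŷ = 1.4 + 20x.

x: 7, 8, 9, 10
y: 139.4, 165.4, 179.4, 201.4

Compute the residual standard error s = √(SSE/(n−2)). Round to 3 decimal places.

s = 3.464

x=7: ŷ = 1.4 + 20·7 = 141.4; e = 139.4 − 141.4 = -2
x=8: ŷ = 1.4 + 20·8 = 161.4; e = 165.4 − 161.4 = 4
x=9: ŷ = 1.4 + 20·9 = 181.4; e = 179.4 − 181.4 = -2
x=10: ŷ = 1.4 + 20·10 = 201.4; e = 201.4 − 201.4 = 0
SSE = 4 + 16 + 4 + 0 = 24
s = √(24/2) = √12 ≈ 3.464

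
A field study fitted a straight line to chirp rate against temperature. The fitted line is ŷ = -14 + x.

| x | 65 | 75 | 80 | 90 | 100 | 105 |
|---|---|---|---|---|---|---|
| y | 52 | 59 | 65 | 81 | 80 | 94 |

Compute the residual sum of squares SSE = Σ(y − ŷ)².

x=65: ŷ = -14 + 65 = 51; r = 52 − 51 = 1
x=75: ŷ = -14 + 75 = 61; r = 59 − 61 = -2
x=80: ŷ = -14 + 80 = 66; r = 65 − 66 = -1
x=90: ŷ = -14 + 90 = 76; r = 81 − 76 = 5
x=100: ŷ = -14 + 100 = 86; r = 80 − 86 = -6
x=105: ŷ = -14 + 105 = 91; r = 94 − 91 = 3
SSE = 1 + 4 + 1 + 25 + 36 + 9 = 76

SSE = 76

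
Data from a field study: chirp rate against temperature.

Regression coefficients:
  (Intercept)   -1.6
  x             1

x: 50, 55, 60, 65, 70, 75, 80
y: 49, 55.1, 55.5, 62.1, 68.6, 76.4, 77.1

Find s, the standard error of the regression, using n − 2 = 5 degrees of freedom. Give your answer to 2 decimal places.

s = 2.19

x=50: ŷ = -1.6 + 50 = 48.4; e = 49 − 48.4 = 0.6
x=55: ŷ = -1.6 + 55 = 53.4; e = 55.1 − 53.4 = 1.7
x=60: ŷ = -1.6 + 60 = 58.4; e = 55.5 − 58.4 = -2.9
x=65: ŷ = -1.6 + 65 = 63.4; e = 62.1 − 63.4 = -1.3
x=70: ŷ = -1.6 + 70 = 68.4; e = 68.6 − 68.4 = 0.2
x=75: ŷ = -1.6 + 75 = 73.4; e = 76.4 − 73.4 = 3
x=80: ŷ = -1.6 + 80 = 78.4; e = 77.1 − 78.4 = -1.3
SSE = 0.36 + 2.89 + 8.41 + 1.69 + 0.04 + 9 + 1.69 = 24.08
s = √(24.08/5) = √4.816 ≈ 2.19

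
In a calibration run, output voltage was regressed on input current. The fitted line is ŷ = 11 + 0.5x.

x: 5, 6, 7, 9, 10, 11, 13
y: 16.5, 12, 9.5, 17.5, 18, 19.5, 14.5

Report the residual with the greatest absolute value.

x=5: ŷ = 11 + 0.5·5 = 13.5; e = 16.5 − 13.5 = 3
x=6: ŷ = 11 + 0.5·6 = 14; e = 12 − 14 = -2
x=7: ŷ = 11 + 0.5·7 = 14.5; e = 9.5 − 14.5 = -5
x=9: ŷ = 11 + 0.5·9 = 15.5; e = 17.5 − 15.5 = 2
x=10: ŷ = 11 + 0.5·10 = 16; e = 18 − 16 = 2
x=11: ŷ = 11 + 0.5·11 = 16.5; e = 19.5 − 16.5 = 3
x=13: ŷ = 11 + 0.5·13 = 17.5; e = 14.5 − 17.5 = -3
Largest |e| is 5 at x = 7, residual -5.

e = -5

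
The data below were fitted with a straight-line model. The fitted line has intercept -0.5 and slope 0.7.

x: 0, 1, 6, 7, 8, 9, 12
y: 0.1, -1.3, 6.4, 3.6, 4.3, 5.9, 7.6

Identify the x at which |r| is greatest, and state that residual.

x = 6, r = 2.7

x=0: ŷ = -0.5 + 0.7·0 = -0.5; r = 0.1 − (-0.5) = 0.6
x=1: ŷ = -0.5 + 0.7·1 = 0.2; r = -1.3 − 0.2 = -1.5
x=6: ŷ = -0.5 + 0.7·6 = 3.7; r = 6.4 − 3.7 = 2.7
x=7: ŷ = -0.5 + 0.7·7 = 4.4; r = 3.6 − 4.4 = -0.8
x=8: ŷ = -0.5 + 0.7·8 = 5.1; r = 4.3 − 5.1 = -0.8
x=9: ŷ = -0.5 + 0.7·9 = 5.8; r = 5.9 − 5.8 = 0.1
x=12: ŷ = -0.5 + 0.7·12 = 7.9; r = 7.6 − 7.9 = -0.3
Largest |r| is 2.7 at x = 6, residual 2.7.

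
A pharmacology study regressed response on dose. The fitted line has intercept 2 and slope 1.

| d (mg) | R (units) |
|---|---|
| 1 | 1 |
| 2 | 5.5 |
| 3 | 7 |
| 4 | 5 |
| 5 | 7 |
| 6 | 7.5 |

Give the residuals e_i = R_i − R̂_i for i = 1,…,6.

d=1: R̂ = 2 + 1 = 3; e = 1 − 3 = -2
d=2: R̂ = 2 + 2 = 4; e = 5.5 − 4 = 1.5
d=3: R̂ = 2 + 3 = 5; e = 7 − 5 = 2
d=4: R̂ = 2 + 4 = 6; e = 5 − 6 = -1
d=5: R̂ = 2 + 5 = 7; e = 7 − 7 = 0
d=6: R̂ = 2 + 6 = 8; e = 7.5 − 8 = -0.5

-2, 1.5, 2, -1, 0, -0.5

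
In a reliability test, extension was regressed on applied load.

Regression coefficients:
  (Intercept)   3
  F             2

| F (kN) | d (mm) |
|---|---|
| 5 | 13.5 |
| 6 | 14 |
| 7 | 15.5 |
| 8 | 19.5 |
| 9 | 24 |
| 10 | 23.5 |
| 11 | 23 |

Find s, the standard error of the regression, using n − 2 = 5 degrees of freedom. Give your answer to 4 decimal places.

s = 1.8439

F=5: ŷ = 3 + 2·5 = 13; r = 13.5 − 13 = 0.5
F=6: ŷ = 3 + 2·6 = 15; r = 14 − 15 = -1
F=7: ŷ = 3 + 2·7 = 17; r = 15.5 − 17 = -1.5
F=8: ŷ = 3 + 2·8 = 19; r = 19.5 − 19 = 0.5
F=9: ŷ = 3 + 2·9 = 21; r = 24 − 21 = 3
F=10: ŷ = 3 + 2·10 = 23; r = 23.5 − 23 = 0.5
F=11: ŷ = 3 + 2·11 = 25; r = 23 − 25 = -2
SSE = 0.25 + 1 + 2.25 + 0.25 + 9 + 0.25 + 4 = 17
s = √(17/5) = √3.4 ≈ 1.8439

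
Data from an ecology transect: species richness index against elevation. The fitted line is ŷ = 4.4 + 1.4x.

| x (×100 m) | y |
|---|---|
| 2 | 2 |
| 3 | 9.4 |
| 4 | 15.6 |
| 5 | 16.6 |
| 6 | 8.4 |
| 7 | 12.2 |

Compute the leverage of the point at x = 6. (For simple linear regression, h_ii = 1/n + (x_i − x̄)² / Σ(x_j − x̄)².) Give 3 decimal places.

x̄ = (2 + 3 + 4 + 5 + 6 + 7)/6 = 4.5
Σ(x − x̄)² = 6.25 + 2.25 + 0.25 + 0.25 + 2.25 + 6.25 = 17.5
h = 1/6 + (1.5)²/17.5 = 0.166667 + 0.128571 = 0.295

h = 0.295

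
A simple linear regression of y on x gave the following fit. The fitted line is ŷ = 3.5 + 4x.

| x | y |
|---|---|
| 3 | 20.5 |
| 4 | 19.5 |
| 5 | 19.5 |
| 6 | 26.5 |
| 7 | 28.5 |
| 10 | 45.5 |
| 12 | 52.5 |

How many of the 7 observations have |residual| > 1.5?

4

x=3: ŷ = 3.5 + 4·3 = 15.5; e = 20.5 − 15.5 = 5
x=4: ŷ = 3.5 + 4·4 = 19.5; e = 19.5 − 19.5 = 0
x=5: ŷ = 3.5 + 4·5 = 23.5; e = 19.5 − 23.5 = -4
x=6: ŷ = 3.5 + 4·6 = 27.5; e = 26.5 − 27.5 = -1
x=7: ŷ = 3.5 + 4·7 = 31.5; e = 28.5 − 31.5 = -3
x=10: ŷ = 3.5 + 4·10 = 43.5; e = 45.5 − 43.5 = 2
x=12: ŷ = 3.5 + 4·12 = 51.5; e = 52.5 − 51.5 = 1
|e| > 1.5: x=3 (|e|=5), x=5 (|e|=4), x=7 (|e|=3), x=10 (|e|=2) → 4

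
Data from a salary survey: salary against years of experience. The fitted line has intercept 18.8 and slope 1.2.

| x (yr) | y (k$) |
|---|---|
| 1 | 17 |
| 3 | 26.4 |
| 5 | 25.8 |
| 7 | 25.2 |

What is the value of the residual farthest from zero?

e = 4

x=1: ŷ = 18.8 + 1.2·1 = 20; e = 17 − 20 = -3
x=3: ŷ = 18.8 + 1.2·3 = 22.4; e = 26.4 − 22.4 = 4
x=5: ŷ = 18.8 + 1.2·5 = 24.8; e = 25.8 − 24.8 = 1
x=7: ŷ = 18.8 + 1.2·7 = 27.2; e = 25.2 − 27.2 = -2
Largest |e| is 4 at x = 3, residual 4.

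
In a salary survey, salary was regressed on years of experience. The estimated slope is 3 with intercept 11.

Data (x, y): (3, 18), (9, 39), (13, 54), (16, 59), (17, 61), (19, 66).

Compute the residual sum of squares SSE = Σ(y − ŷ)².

SSE = 26

x=3: ŷ = 11 + 3·3 = 20; e = 18 − 20 = -2
x=9: ŷ = 11 + 3·9 = 38; e = 39 − 38 = 1
x=13: ŷ = 11 + 3·13 = 50; e = 54 − 50 = 4
x=16: ŷ = 11 + 3·16 = 59; e = 59 − 59 = 0
x=17: ŷ = 11 + 3·17 = 62; e = 61 − 62 = -1
x=19: ŷ = 11 + 3·19 = 68; e = 66 − 68 = -2
SSE = 4 + 1 + 16 + 0 + 1 + 4 = 26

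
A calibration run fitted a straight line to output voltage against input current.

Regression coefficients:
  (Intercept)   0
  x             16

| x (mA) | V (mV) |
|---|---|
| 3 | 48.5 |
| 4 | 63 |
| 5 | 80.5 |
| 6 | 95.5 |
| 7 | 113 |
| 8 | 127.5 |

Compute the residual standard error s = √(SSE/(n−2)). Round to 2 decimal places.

x=3: V̂ = 16·3 = 48; r = 48.5 − 48 = 0.5
x=4: V̂ = 16·4 = 64; r = 63 − 64 = -1
x=5: V̂ = 16·5 = 80; r = 80.5 − 80 = 0.5
x=6: V̂ = 16·6 = 96; r = 95.5 − 96 = -0.5
x=7: V̂ = 16·7 = 112; r = 113 − 112 = 1
x=8: V̂ = 16·8 = 128; r = 127.5 − 128 = -0.5
SSE = 0.25 + 1 + 0.25 + 0.25 + 1 + 0.25 = 3
s = √(3/4) = √0.75 ≈ 0.87

s = 0.87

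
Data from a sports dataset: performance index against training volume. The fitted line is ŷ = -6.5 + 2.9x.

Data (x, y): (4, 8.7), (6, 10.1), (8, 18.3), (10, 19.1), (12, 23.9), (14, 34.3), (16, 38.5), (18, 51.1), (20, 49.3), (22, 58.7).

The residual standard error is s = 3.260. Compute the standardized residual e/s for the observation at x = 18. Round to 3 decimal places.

1.656

ŷ = -6.5 + 2.9·18 = 45.7
e = 51.1 − 45.7 = 5.4
e/s = 5.4 / 3.260 = 1.656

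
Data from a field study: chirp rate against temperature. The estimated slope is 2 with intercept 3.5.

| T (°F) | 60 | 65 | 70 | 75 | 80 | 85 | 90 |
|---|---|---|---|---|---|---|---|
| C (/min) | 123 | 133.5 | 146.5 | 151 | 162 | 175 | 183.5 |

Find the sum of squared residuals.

SSE = 20

T=60: ŷ = 3.5 + 2·60 = 123.5; r = 123 − 123.5 = -0.5
T=65: ŷ = 3.5 + 2·65 = 133.5; r = 133.5 − 133.5 = 0
T=70: ŷ = 3.5 + 2·70 = 143.5; r = 146.5 − 143.5 = 3
T=75: ŷ = 3.5 + 2·75 = 153.5; r = 151 − 153.5 = -2.5
T=80: ŷ = 3.5 + 2·80 = 163.5; r = 162 − 163.5 = -1.5
T=85: ŷ = 3.5 + 2·85 = 173.5; r = 175 − 173.5 = 1.5
T=90: ŷ = 3.5 + 2·90 = 183.5; r = 183.5 − 183.5 = 0
SSE = 0.25 + 0 + 9 + 6.25 + 2.25 + 2.25 + 0 = 20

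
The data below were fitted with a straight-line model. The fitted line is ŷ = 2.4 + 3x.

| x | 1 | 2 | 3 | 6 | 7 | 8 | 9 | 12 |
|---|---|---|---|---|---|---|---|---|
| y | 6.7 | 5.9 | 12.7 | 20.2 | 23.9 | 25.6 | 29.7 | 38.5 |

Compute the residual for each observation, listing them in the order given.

1.3, -2.5, 1.3, -0.2, 0.5, -0.8, 0.3, 0.1

x=1: ŷ = 2.4 + 3·1 = 5.4; e = 6.7 − 5.4 = 1.3
x=2: ŷ = 2.4 + 3·2 = 8.4; e = 5.9 − 8.4 = -2.5
x=3: ŷ = 2.4 + 3·3 = 11.4; e = 12.7 − 11.4 = 1.3
x=6: ŷ = 2.4 + 3·6 = 20.4; e = 20.2 − 20.4 = -0.2
x=7: ŷ = 2.4 + 3·7 = 23.4; e = 23.9 − 23.4 = 0.5
x=8: ŷ = 2.4 + 3·8 = 26.4; e = 25.6 − 26.4 = -0.8
x=9: ŷ = 2.4 + 3·9 = 29.4; e = 29.7 − 29.4 = 0.3
x=12: ŷ = 2.4 + 3·12 = 38.4; e = 38.5 − 38.4 = 0.1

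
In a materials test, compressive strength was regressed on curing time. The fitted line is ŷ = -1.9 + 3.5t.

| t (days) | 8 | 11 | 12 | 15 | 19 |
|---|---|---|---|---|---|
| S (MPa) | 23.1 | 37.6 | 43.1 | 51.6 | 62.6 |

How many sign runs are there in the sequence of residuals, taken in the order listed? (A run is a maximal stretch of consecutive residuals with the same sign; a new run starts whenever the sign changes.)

3 runs

t=8: ŷ = -1.9 + 3.5·8 = 26.1; e = 23.1 − 26.1 = -3
t=11: ŷ = -1.9 + 3.5·11 = 36.6; e = 37.6 − 36.6 = 1
t=12: ŷ = -1.9 + 3.5·12 = 40.1; e = 43.1 − 40.1 = 3
t=15: ŷ = -1.9 + 3.5·15 = 50.6; e = 51.6 − 50.6 = 1
t=19: ŷ = -1.9 + 3.5·19 = 64.6; e = 62.6 − 64.6 = -2
Signs: − + + + −
Runs: −×1, +×3, −×1 → 3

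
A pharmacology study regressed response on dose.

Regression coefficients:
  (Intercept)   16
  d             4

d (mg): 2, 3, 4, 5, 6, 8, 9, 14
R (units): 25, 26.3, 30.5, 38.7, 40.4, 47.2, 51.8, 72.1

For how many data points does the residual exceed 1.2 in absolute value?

3

d=2: R̂ = 16 + 4·2 = 24; e = 25 − 24 = 1
d=3: R̂ = 16 + 4·3 = 28; e = 26.3 − 28 = -1.7
d=4: R̂ = 16 + 4·4 = 32; e = 30.5 − 32 = -1.5
d=5: R̂ = 16 + 4·5 = 36; e = 38.7 − 36 = 2.7
d=6: R̂ = 16 + 4·6 = 40; e = 40.4 − 40 = 0.4
d=8: R̂ = 16 + 4·8 = 48; e = 47.2 − 48 = -0.8
d=9: R̂ = 16 + 4·9 = 52; e = 51.8 − 52 = -0.2
d=14: R̂ = 16 + 4·14 = 72; e = 72.1 − 72 = 0.1
|e| > 1.2: d=3 (|e|=1.7), d=4 (|e|=1.5), d=5 (|e|=2.7) → 3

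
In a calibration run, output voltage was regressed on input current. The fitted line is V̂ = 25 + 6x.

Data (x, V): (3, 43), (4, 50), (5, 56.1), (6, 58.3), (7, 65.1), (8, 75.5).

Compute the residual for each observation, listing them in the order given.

0, 1, 1.1, -2.7, -1.9, 2.5

x=3: V̂ = 25 + 6·3 = 43; r = 43 − 43 = 0
x=4: V̂ = 25 + 6·4 = 49; r = 50 − 49 = 1
x=5: V̂ = 25 + 6·5 = 55; r = 56.1 − 55 = 1.1
x=6: V̂ = 25 + 6·6 = 61; r = 58.3 − 61 = -2.7
x=7: V̂ = 25 + 6·7 = 67; r = 65.1 − 67 = -1.9
x=8: V̂ = 25 + 6·8 = 73; r = 75.5 − 73 = 2.5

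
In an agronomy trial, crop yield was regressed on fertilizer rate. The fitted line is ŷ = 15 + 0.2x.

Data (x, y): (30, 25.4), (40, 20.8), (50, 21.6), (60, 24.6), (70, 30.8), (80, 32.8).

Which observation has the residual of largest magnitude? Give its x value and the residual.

x=30: ŷ = 15 + 0.2·30 = 21; e = 25.4 − 21 = 4.4
x=40: ŷ = 15 + 0.2·40 = 23; e = 20.8 − 23 = -2.2
x=50: ŷ = 15 + 0.2·50 = 25; e = 21.6 − 25 = -3.4
x=60: ŷ = 15 + 0.2·60 = 27; e = 24.6 − 27 = -2.4
x=70: ŷ = 15 + 0.2·70 = 29; e = 30.8 − 29 = 1.8
x=80: ŷ = 15 + 0.2·80 = 31; e = 32.8 − 31 = 1.8
Largest |e| is 4.4 at x = 30, residual 4.4.

x = 30, e = 4.4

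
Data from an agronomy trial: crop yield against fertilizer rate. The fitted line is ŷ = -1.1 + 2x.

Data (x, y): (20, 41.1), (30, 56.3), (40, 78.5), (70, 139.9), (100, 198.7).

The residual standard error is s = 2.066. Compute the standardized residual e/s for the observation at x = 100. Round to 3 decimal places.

-0.097

ŷ = -1.1 + 2·100 = 198.9
e = 198.7 − 198.9 = -0.2
e/s = -0.2 / 2.066 = -0.097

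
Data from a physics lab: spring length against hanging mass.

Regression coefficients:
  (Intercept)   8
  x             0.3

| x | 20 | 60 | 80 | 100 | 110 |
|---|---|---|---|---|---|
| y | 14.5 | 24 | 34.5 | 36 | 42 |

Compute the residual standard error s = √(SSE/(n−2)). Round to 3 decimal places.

x=20: ŷ = 8 + 0.3·20 = 14; r = 14.5 − 14 = 0.5
x=60: ŷ = 8 + 0.3·60 = 26; r = 24 − 26 = -2
x=80: ŷ = 8 + 0.3·80 = 32; r = 34.5 − 32 = 2.5
x=100: ŷ = 8 + 0.3·100 = 38; r = 36 − 38 = -2
x=110: ŷ = 8 + 0.3·110 = 41; r = 42 − 41 = 1
SSE = 0.25 + 4 + 6.25 + 4 + 1 = 15.5
s = √(15.5/3) = √5.16667 ≈ 2.273

s = 2.273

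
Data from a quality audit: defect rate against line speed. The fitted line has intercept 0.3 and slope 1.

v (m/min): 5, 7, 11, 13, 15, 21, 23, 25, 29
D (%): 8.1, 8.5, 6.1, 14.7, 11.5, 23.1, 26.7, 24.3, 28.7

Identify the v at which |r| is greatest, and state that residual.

v = 11, r = -5.2

v=5: ŷ = 0.3 + 5 = 5.3; r = 8.1 − 5.3 = 2.8
v=7: ŷ = 0.3 + 7 = 7.3; r = 8.5 − 7.3 = 1.2
v=11: ŷ = 0.3 + 11 = 11.3; r = 6.1 − 11.3 = -5.2
v=13: ŷ = 0.3 + 13 = 13.3; r = 14.7 − 13.3 = 1.4
v=15: ŷ = 0.3 + 15 = 15.3; r = 11.5 − 15.3 = -3.8
v=21: ŷ = 0.3 + 21 = 21.3; r = 23.1 − 21.3 = 1.8
v=23: ŷ = 0.3 + 23 = 23.3; r = 26.7 − 23.3 = 3.4
v=25: ŷ = 0.3 + 25 = 25.3; r = 24.3 − 25.3 = -1
v=29: ŷ = 0.3 + 29 = 29.3; r = 28.7 − 29.3 = -0.6
Largest |r| is 5.2 at v = 11, residual -5.2.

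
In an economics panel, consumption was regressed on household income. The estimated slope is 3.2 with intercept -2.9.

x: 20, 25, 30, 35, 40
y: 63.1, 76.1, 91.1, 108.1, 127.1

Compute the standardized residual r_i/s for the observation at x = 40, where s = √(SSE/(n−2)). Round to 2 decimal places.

x=20: ŷ = -2.9 + 3.2·20 = 61.1; r = 63.1 − 61.1 = 2
x=25: ŷ = -2.9 + 3.2·25 = 77.1; r = 76.1 − 77.1 = -1
x=30: ŷ = -2.9 + 3.2·30 = 93.1; r = 91.1 − 93.1 = -2
x=35: ŷ = -2.9 + 3.2·35 = 109.1; r = 108.1 − 109.1 = -1
x=40: ŷ = -2.9 + 3.2·40 = 125.1; r = 127.1 − 125.1 = 2
SSE = 4 + 1 + 4 + 1 + 4 = 14
s = √(14/3) = 2.16025
r/s = 2 / 2.16025 = 0.93

0.93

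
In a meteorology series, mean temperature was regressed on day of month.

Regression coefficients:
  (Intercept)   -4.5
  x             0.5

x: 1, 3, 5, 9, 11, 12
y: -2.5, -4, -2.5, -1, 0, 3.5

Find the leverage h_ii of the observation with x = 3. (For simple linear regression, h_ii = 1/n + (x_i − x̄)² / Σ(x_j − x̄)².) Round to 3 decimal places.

x̄ = (1 + 3 + 5 + 9 + 11 + 12)/6 = 6.83333
Σ(x − x̄)² = 34.0278 + 14.6944 + 3.36111 + 4.69444 + 17.3611 + 26.6944 = 100.833
h = 1/6 + (-3.83333)²/100.833 = 0.166667 + 0.14573 = 0.312

h = 0.312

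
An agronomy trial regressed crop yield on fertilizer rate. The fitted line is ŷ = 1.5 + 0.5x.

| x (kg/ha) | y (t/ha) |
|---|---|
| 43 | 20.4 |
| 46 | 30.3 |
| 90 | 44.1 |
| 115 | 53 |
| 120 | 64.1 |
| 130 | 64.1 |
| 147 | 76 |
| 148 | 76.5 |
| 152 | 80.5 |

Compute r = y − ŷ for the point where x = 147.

r = 1

ŷ = 1.5 + 0.5·147 = 75
r = 76 − 75 = 1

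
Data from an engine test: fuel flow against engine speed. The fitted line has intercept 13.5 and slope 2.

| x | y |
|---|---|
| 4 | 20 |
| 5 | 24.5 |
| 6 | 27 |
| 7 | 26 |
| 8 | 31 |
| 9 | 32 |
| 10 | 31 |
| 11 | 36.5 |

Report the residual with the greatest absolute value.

r = -2.5

x=4: ŷ = 13.5 + 2·4 = 21.5; r = 20 − 21.5 = -1.5
x=5: ŷ = 13.5 + 2·5 = 23.5; r = 24.5 − 23.5 = 1
x=6: ŷ = 13.5 + 2·6 = 25.5; r = 27 − 25.5 = 1.5
x=7: ŷ = 13.5 + 2·7 = 27.5; r = 26 − 27.5 = -1.5
x=8: ŷ = 13.5 + 2·8 = 29.5; r = 31 − 29.5 = 1.5
x=9: ŷ = 13.5 + 2·9 = 31.5; r = 32 − 31.5 = 0.5
x=10: ŷ = 13.5 + 2·10 = 33.5; r = 31 − 33.5 = -2.5
x=11: ŷ = 13.5 + 2·11 = 35.5; r = 36.5 − 35.5 = 1
Largest |r| is 2.5 at x = 10, residual -2.5.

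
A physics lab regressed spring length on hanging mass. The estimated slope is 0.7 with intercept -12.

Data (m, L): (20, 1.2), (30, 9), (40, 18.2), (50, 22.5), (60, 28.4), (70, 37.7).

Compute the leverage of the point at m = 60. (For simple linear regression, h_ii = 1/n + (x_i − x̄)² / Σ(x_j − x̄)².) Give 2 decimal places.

m̄ = (20 + 30 + 40 + 50 + 60 + 70)/6 = 45
Σ(m − m̄)² = 625 + 225 + 25 + 25 + 225 + 625 = 1750
h = 1/6 + (15)²/1750 = 0.166667 + 0.128571 = 0.30

h = 0.30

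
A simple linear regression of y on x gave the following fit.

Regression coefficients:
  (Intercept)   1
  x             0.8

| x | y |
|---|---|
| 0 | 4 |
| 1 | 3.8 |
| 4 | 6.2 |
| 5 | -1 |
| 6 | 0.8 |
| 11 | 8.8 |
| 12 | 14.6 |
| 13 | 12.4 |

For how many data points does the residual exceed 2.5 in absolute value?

4

x=0: ŷ = 1 + 0.8·0 = 1; r = 4 − 1 = 3
x=1: ŷ = 1 + 0.8·1 = 1.8; r = 3.8 − 1.8 = 2
x=4: ŷ = 1 + 0.8·4 = 4.2; r = 6.2 − 4.2 = 2
x=5: ŷ = 1 + 0.8·5 = 5; r = -1 − 5 = -6
x=6: ŷ = 1 + 0.8·6 = 5.8; r = 0.8 − 5.8 = -5
x=11: ŷ = 1 + 0.8·11 = 9.8; r = 8.8 − 9.8 = -1
x=12: ŷ = 1 + 0.8·12 = 10.6; r = 14.6 − 10.6 = 4
x=13: ŷ = 1 + 0.8·13 = 11.4; r = 12.4 − 11.4 = 1
|r| > 2.5: x=0 (|r|=3), x=5 (|r|=6), x=6 (|r|=5), x=12 (|r|=4) → 4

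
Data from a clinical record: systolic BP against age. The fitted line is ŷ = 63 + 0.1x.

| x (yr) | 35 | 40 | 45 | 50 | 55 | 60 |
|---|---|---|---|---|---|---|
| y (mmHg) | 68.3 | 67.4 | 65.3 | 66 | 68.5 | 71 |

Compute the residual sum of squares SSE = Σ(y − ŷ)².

x=35: ŷ = 63 + 0.1·35 = 66.5; r = 68.3 − 66.5 = 1.8
x=40: ŷ = 63 + 0.1·40 = 67; r = 67.4 − 67 = 0.4
x=45: ŷ = 63 + 0.1·45 = 67.5; r = 65.3 − 67.5 = -2.2
x=50: ŷ = 63 + 0.1·50 = 68; r = 66 − 68 = -2
x=55: ŷ = 63 + 0.1·55 = 68.5; r = 68.5 − 68.5 = 0
x=60: ŷ = 63 + 0.1·60 = 69; r = 71 − 69 = 2
SSE = 3.24 + 0.16 + 4.84 + 4 + 0 + 4 = 16.24

SSE = 16.24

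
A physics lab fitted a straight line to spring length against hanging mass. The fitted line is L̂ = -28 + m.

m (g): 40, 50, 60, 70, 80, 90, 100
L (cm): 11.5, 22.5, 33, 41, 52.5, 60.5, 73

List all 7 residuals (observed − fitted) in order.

-0.5, 0.5, 1, -1, 0.5, -1.5, 1

m=40: L̂ = -28 + 40 = 12; e = 11.5 − 12 = -0.5
m=50: L̂ = -28 + 50 = 22; e = 22.5 − 22 = 0.5
m=60: L̂ = -28 + 60 = 32; e = 33 − 32 = 1
m=70: L̂ = -28 + 70 = 42; e = 41 − 42 = -1
m=80: L̂ = -28 + 80 = 52; e = 52.5 − 52 = 0.5
m=90: L̂ = -28 + 90 = 62; e = 60.5 − 62 = -1.5
m=100: L̂ = -28 + 100 = 72; e = 73 − 72 = 1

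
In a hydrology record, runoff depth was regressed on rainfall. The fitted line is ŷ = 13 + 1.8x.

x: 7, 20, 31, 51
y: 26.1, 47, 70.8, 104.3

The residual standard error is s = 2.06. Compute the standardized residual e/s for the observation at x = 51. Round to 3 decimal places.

ŷ = 13 + 1.8·51 = 104.8
e = 104.3 − 104.8 = -0.5
e/s = -0.5 / 2.06 = -0.243

-0.243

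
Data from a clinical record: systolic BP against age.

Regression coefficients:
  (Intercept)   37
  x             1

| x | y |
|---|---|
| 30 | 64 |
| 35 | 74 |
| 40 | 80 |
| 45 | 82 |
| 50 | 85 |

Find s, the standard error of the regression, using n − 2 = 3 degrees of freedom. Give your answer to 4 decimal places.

x=30: ŷ = 37 + 30 = 67; r = 64 − 67 = -3
x=35: ŷ = 37 + 35 = 72; r = 74 − 72 = 2
x=40: ŷ = 37 + 40 = 77; r = 80 − 77 = 3
x=45: ŷ = 37 + 45 = 82; r = 82 − 82 = 0
x=50: ŷ = 37 + 50 = 87; r = 85 − 87 = -2
SSE = 9 + 4 + 9 + 0 + 4 = 26
s = √(26/3) = √8.66667 ≈ 2.9439

s = 2.9439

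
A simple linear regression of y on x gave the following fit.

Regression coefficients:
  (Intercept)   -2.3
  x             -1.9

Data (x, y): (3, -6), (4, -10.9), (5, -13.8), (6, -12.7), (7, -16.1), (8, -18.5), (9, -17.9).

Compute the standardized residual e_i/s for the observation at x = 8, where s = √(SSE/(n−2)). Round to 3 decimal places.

x=3: ŷ = -2.3 − 1.9·3 = -8; e = -6 − (-8) = 2
x=4: ŷ = -2.3 − 1.9·4 = -9.9; e = -10.9 − (-9.9) = -1
x=5: ŷ = -2.3 − 1.9·5 = -11.8; e = -13.8 − (-11.8) = -2
x=6: ŷ = -2.3 − 1.9·6 = -13.7; e = -12.7 − (-13.7) = 1
x=7: ŷ = -2.3 − 1.9·7 = -15.6; e = -16.1 − (-15.6) = -0.5
x=8: ŷ = -2.3 − 1.9·8 = -17.5; e = -18.5 − (-17.5) = -1
x=9: ŷ = -2.3 − 1.9·9 = -19.4; e = -17.9 − (-19.4) = 1.5
SSE = 4 + 1 + 4 + 1 + 0.25 + 1 + 2.25 = 13.5
s = √(13.5/5) = 1.64317
e/s = -1 / 1.64317 = -0.609

-0.609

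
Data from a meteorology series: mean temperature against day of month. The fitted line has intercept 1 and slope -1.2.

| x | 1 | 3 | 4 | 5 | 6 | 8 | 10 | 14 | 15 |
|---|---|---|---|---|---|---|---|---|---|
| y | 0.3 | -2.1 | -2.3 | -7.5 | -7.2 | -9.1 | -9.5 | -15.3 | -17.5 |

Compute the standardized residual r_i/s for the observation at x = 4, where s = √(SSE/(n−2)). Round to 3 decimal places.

x=1: ŷ = 1 − 1.2·1 = -0.2; r = 0.3 − (-0.2) = 0.5
x=3: ŷ = 1 − 1.2·3 = -2.6; r = -2.1 − (-2.6) = 0.5
x=4: ŷ = 1 − 1.2·4 = -3.8; r = -2.3 − (-3.8) = 1.5
x=5: ŷ = 1 − 1.2·5 = -5; r = -7.5 − (-5) = -2.5
x=6: ŷ = 1 − 1.2·6 = -6.2; r = -7.2 − (-6.2) = -1
x=8: ŷ = 1 − 1.2·8 = -8.6; r = -9.1 − (-8.6) = -0.5
x=10: ŷ = 1 − 1.2·10 = -11; r = -9.5 − (-11) = 1.5
x=14: ŷ = 1 − 1.2·14 = -15.8; r = -15.3 − (-15.8) = 0.5
x=15: ŷ = 1 − 1.2·15 = -17; r = -17.5 − (-17) = -0.5
SSE = 0.25 + 0.25 + 2.25 + 6.25 + 1 + 0.25 + 2.25 + 0.25 + 0.25 = 13
s = √(13/7) = 1.36277
r/s = 1.5 / 1.36277 = 1.101

1.101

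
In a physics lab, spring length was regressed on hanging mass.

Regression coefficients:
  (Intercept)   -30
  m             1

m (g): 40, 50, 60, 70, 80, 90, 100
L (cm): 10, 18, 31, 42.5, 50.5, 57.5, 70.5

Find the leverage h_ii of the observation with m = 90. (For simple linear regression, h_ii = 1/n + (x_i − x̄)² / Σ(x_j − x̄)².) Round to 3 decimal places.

m̄ = (40 + 50 + 60 + 70 + 80 + 90 + 100)/7 = 70
Σ(m − m̄)² = 900 + 400 + 100 + 0 + 100 + 400 + 900 = 2800
h = 1/7 + (20)²/2800 = 0.142857 + 0.142857 = 0.286

h = 0.286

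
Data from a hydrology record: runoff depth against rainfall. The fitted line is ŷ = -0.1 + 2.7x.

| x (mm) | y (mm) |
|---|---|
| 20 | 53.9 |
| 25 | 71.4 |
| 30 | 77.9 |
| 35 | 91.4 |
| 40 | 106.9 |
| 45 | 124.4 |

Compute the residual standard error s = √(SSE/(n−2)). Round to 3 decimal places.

x=20: ŷ = -0.1 + 2.7·20 = 53.9; e = 53.9 − 53.9 = 0
x=25: ŷ = -0.1 + 2.7·25 = 67.4; e = 71.4 − 67.4 = 4
x=30: ŷ = -0.1 + 2.7·30 = 80.9; e = 77.9 − 80.9 = -3
x=35: ŷ = -0.1 + 2.7·35 = 94.4; e = 91.4 − 94.4 = -3
x=40: ŷ = -0.1 + 2.7·40 = 107.9; e = 106.9 − 107.9 = -1
x=45: ŷ = -0.1 + 2.7·45 = 121.4; e = 124.4 − 121.4 = 3
SSE = 0 + 16 + 9 + 9 + 1 + 9 = 44
s = √(44/4) = √11 ≈ 3.317

s = 3.317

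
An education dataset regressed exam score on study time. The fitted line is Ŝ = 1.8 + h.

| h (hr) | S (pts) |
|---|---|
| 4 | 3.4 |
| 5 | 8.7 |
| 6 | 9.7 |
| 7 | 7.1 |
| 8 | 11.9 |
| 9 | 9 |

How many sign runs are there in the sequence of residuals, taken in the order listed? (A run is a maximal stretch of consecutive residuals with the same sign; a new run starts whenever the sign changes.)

h=4: Ŝ = 1.8 + 4 = 5.8; e = 3.4 − 5.8 = -2.4
h=5: Ŝ = 1.8 + 5 = 6.8; e = 8.7 − 6.8 = 1.9
h=6: Ŝ = 1.8 + 6 = 7.8; e = 9.7 − 7.8 = 1.9
h=7: Ŝ = 1.8 + 7 = 8.8; e = 7.1 − 8.8 = -1.7
h=8: Ŝ = 1.8 + 8 = 9.8; e = 11.9 − 9.8 = 2.1
h=9: Ŝ = 1.8 + 9 = 10.8; e = 9 − 10.8 = -1.8
Signs: − + + − + −
Runs: −×1, +×2, −×1, +×1, −×1 → 5

5 runs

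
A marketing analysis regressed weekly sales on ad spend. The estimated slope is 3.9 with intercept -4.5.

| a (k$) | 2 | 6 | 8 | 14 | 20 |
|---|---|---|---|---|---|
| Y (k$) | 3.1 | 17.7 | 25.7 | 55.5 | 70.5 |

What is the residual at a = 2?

r = -0.2

ŷ = -4.5 + 3.9·2 = 3.3
r = 3.1 − 3.3 = -0.2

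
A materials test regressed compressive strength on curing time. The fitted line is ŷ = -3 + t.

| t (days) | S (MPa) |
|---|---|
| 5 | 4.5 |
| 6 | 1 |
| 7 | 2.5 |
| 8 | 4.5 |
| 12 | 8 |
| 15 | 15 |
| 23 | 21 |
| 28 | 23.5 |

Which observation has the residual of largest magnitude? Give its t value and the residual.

t = 15, r = 3

t=5: ŷ = -3 + 5 = 2; r = 4.5 − 2 = 2.5
t=6: ŷ = -3 + 6 = 3; r = 1 − 3 = -2
t=7: ŷ = -3 + 7 = 4; r = 2.5 − 4 = -1.5
t=8: ŷ = -3 + 8 = 5; r = 4.5 − 5 = -0.5
t=12: ŷ = -3 + 12 = 9; r = 8 − 9 = -1
t=15: ŷ = -3 + 15 = 12; r = 15 − 12 = 3
t=23: ŷ = -3 + 23 = 20; r = 21 − 20 = 1
t=28: ŷ = -3 + 28 = 25; r = 23.5 − 25 = -1.5
Largest |r| is 3 at t = 15, residual 3.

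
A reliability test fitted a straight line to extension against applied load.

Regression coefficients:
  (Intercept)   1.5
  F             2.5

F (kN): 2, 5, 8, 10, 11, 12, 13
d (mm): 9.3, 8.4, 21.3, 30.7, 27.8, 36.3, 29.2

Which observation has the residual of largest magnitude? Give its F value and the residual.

F=2: d̂ = 1.5 + 2.5·2 = 6.5; r = 9.3 − 6.5 = 2.8
F=5: d̂ = 1.5 + 2.5·5 = 14; r = 8.4 − 14 = -5.6
F=8: d̂ = 1.5 + 2.5·8 = 21.5; r = 21.3 − 21.5 = -0.2
F=10: d̂ = 1.5 + 2.5·10 = 26.5; r = 30.7 − 26.5 = 4.2
F=11: d̂ = 1.5 + 2.5·11 = 29; r = 27.8 − 29 = -1.2
F=12: d̂ = 1.5 + 2.5·12 = 31.5; r = 36.3 − 31.5 = 4.8
F=13: d̂ = 1.5 + 2.5·13 = 34; r = 29.2 − 34 = -4.8
Largest |r| is 5.6 at F = 5, residual -5.6.

F = 5, r = -5.6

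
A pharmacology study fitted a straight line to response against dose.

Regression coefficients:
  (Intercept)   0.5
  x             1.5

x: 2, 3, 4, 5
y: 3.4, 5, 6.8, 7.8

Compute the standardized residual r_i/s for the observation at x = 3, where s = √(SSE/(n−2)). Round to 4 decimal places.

x=2: ŷ = 0.5 + 1.5·2 = 3.5; r = 3.4 − 3.5 = -0.1
x=3: ŷ = 0.5 + 1.5·3 = 5; r = 5 − 5 = 0
x=4: ŷ = 0.5 + 1.5·4 = 6.5; r = 6.8 − 6.5 = 0.3
x=5: ŷ = 0.5 + 1.5·5 = 8; r = 7.8 − 8 = -0.2
SSE = 0.01 + 0 + 0.09 + 0.04 = 0.14
s = √(0.14/2) = 0.264575
r/s = 0 / 0.264575 = 0.0000

0.0000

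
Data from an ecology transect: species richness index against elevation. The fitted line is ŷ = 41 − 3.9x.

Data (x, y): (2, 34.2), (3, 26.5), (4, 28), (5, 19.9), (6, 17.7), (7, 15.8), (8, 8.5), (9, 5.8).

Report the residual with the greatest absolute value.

r = -2.8

x=2: ŷ = 41 − 3.9·2 = 33.2; r = 34.2 − 33.2 = 1
x=3: ŷ = 41 − 3.9·3 = 29.3; r = 26.5 − 29.3 = -2.8
x=4: ŷ = 41 − 3.9·4 = 25.4; r = 28 − 25.4 = 2.6
x=5: ŷ = 41 − 3.9·5 = 21.5; r = 19.9 − 21.5 = -1.6
x=6: ŷ = 41 − 3.9·6 = 17.6; r = 17.7 − 17.6 = 0.1
x=7: ŷ = 41 − 3.9·7 = 13.7; r = 15.8 − 13.7 = 2.1
x=8: ŷ = 41 − 3.9·8 = 9.8; r = 8.5 − 9.8 = -1.3
x=9: ŷ = 41 − 3.9·9 = 5.9; r = 5.8 − 5.9 = -0.1
Largest |r| is 2.8 at x = 3, residual -2.8.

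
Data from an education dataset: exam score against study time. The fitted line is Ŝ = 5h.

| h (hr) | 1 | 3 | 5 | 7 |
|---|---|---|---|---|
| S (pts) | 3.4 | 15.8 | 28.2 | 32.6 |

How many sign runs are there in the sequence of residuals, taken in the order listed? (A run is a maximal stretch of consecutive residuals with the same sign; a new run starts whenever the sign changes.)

3 runs

h=1: Ŝ = 5·1 = 5; r = 3.4 − 5 = -1.6
h=3: Ŝ = 5·3 = 15; r = 15.8 − 15 = 0.8
h=5: Ŝ = 5·5 = 25; r = 28.2 − 25 = 3.2
h=7: Ŝ = 5·7 = 35; r = 32.6 − 35 = -2.4
Signs: − + + −
Runs: −×1, +×2, −×1 → 3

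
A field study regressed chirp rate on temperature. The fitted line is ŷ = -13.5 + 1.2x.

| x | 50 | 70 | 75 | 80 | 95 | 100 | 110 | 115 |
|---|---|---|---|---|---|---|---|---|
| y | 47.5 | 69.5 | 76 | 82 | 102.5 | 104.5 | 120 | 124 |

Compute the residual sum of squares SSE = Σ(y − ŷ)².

SSE = 13

x=50: ŷ = -13.5 + 1.2·50 = 46.5; e = 47.5 − 46.5 = 1
x=70: ŷ = -13.5 + 1.2·70 = 70.5; e = 69.5 − 70.5 = -1
x=75: ŷ = -13.5 + 1.2·75 = 76.5; e = 76 − 76.5 = -0.5
x=80: ŷ = -13.5 + 1.2·80 = 82.5; e = 82 − 82.5 = -0.5
x=95: ŷ = -13.5 + 1.2·95 = 100.5; e = 102.5 − 100.5 = 2
x=100: ŷ = -13.5 + 1.2·100 = 106.5; e = 104.5 − 106.5 = -2
x=110: ŷ = -13.5 + 1.2·110 = 118.5; e = 120 − 118.5 = 1.5
x=115: ŷ = -13.5 + 1.2·115 = 124.5; e = 124 − 124.5 = -0.5
SSE = 1 + 1 + 0.25 + 0.25 + 4 + 4 + 2.25 + 0.25 = 13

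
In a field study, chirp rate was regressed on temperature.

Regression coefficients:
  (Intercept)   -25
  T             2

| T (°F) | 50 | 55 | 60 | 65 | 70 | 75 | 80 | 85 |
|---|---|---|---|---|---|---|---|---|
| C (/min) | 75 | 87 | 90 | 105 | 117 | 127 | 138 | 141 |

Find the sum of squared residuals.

T=50: ŷ = -25 + 2·50 = 75; e = 75 − 75 = 0
T=55: ŷ = -25 + 2·55 = 85; e = 87 − 85 = 2
T=60: ŷ = -25 + 2·60 = 95; e = 90 − 95 = -5
T=65: ŷ = -25 + 2·65 = 105; e = 105 − 105 = 0
T=70: ŷ = -25 + 2·70 = 115; e = 117 − 115 = 2
T=75: ŷ = -25 + 2·75 = 125; e = 127 − 125 = 2
T=80: ŷ = -25 + 2·80 = 135; e = 138 − 135 = 3
T=85: ŷ = -25 + 2·85 = 145; e = 141 − 145 = -4
SSE = 0 + 4 + 25 + 0 + 4 + 4 + 9 + 16 = 62

SSE = 62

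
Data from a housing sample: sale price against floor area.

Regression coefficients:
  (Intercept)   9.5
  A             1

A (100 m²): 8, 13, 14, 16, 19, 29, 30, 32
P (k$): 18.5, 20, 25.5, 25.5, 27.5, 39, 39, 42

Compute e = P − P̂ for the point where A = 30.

e = -0.5

P̂ = 9.5 + 30 = 39.5
e = 39 − 39.5 = -0.5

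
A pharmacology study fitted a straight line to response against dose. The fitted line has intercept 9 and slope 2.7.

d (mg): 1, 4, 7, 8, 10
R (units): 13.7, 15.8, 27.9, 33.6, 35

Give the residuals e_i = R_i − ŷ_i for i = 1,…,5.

d=1: ŷ = 9 + 2.7·1 = 11.7; e = 13.7 − 11.7 = 2
d=4: ŷ = 9 + 2.7·4 = 19.8; e = 15.8 − 19.8 = -4
d=7: ŷ = 9 + 2.7·7 = 27.9; e = 27.9 − 27.9 = 0
d=8: ŷ = 9 + 2.7·8 = 30.6; e = 33.6 − 30.6 = 3
d=10: ŷ = 9 + 2.7·10 = 36; e = 35 − 36 = -1

2, -4, 0, 3, -1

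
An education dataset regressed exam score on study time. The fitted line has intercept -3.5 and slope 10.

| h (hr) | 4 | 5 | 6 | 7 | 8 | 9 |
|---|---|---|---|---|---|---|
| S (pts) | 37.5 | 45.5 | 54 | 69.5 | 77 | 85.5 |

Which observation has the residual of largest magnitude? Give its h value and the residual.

h = 7, r = 3

h=4: ŷ = -3.5 + 10·4 = 36.5; r = 37.5 − 36.5 = 1
h=5: ŷ = -3.5 + 10·5 = 46.5; r = 45.5 − 46.5 = -1
h=6: ŷ = -3.5 + 10·6 = 56.5; r = 54 − 56.5 = -2.5
h=7: ŷ = -3.5 + 10·7 = 66.5; r = 69.5 − 66.5 = 3
h=8: ŷ = -3.5 + 10·8 = 76.5; r = 77 − 76.5 = 0.5
h=9: ŷ = -3.5 + 10·9 = 86.5; r = 85.5 − 86.5 = -1
Largest |r| is 3 at h = 7, residual 3.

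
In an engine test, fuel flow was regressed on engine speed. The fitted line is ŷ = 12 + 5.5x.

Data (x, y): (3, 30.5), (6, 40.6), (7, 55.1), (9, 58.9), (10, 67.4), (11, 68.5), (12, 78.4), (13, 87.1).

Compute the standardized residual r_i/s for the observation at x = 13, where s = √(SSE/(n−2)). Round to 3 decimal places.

x=3: ŷ = 12 + 5.5·3 = 28.5; r = 30.5 − 28.5 = 2
x=6: ŷ = 12 + 5.5·6 = 45; r = 40.6 − 45 = -4.4
x=7: ŷ = 12 + 5.5·7 = 50.5; r = 55.1 − 50.5 = 4.6
x=9: ŷ = 12 + 5.5·9 = 61.5; r = 58.9 − 61.5 = -2.6
x=10: ŷ = 12 + 5.5·10 = 67; r = 67.4 − 67 = 0.4
x=11: ŷ = 12 + 5.5·11 = 72.5; r = 68.5 − 72.5 = -4
x=12: ŷ = 12 + 5.5·12 = 78; r = 78.4 − 78 = 0.4
x=13: ŷ = 12 + 5.5·13 = 83.5; r = 87.1 − 83.5 = 3.6
SSE = 4 + 19.36 + 21.16 + 6.76 + 0.16 + 16 + 0.16 + 12.96 = 80.56
s = √(80.56/6) = 3.66424
r/s = 3.6 / 3.66424 = 0.982

0.982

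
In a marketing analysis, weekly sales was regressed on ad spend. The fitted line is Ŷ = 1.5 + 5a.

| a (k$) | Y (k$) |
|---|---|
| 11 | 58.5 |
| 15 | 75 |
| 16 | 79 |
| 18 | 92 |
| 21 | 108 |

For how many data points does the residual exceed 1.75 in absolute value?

a=11: Ŷ = 1.5 + 5·11 = 56.5; e = 58.5 − 56.5 = 2
a=15: Ŷ = 1.5 + 5·15 = 76.5; e = 75 − 76.5 = -1.5
a=16: Ŷ = 1.5 + 5·16 = 81.5; e = 79 − 81.5 = -2.5
a=18: Ŷ = 1.5 + 5·18 = 91.5; e = 92 − 91.5 = 0.5
a=21: Ŷ = 1.5 + 5·21 = 106.5; e = 108 − 106.5 = 1.5
|e| > 1.75: a=11 (|e|=2), a=16 (|e|=2.5) → 2

2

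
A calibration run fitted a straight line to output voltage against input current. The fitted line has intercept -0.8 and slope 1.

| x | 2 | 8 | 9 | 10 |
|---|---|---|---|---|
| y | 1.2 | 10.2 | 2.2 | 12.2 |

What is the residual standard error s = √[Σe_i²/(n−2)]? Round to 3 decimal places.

s = 5.196

x=2: ŷ = -0.8 + 2 = 1.2; e = 1.2 − 1.2 = 0
x=8: ŷ = -0.8 + 8 = 7.2; e = 10.2 − 7.2 = 3
x=9: ŷ = -0.8 + 9 = 8.2; e = 2.2 − 8.2 = -6
x=10: ŷ = -0.8 + 10 = 9.2; e = 12.2 − 9.2 = 3
SSE = 0 + 9 + 36 + 9 = 54
s = √(54/2) = √27 ≈ 5.196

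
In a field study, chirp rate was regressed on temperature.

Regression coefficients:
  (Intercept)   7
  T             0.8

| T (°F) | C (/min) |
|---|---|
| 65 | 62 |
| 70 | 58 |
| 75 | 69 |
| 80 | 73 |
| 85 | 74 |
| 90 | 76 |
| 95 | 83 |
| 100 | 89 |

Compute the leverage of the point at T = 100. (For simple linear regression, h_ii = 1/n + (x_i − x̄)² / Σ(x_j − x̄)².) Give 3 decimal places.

T̄ = (65 + 70 + 75 + 80 + 85 + 90 + 95 + 100)/8 = 82.5
Σ(T − T̄)² = 306.25 + 156.25 + 56.25 + 6.25 + 6.25 + 56.25 + 156.25 + 306.25 = 1050
h = 1/8 + (17.5)²/1050 = 0.125 + 0.291667 = 0.417

h = 0.417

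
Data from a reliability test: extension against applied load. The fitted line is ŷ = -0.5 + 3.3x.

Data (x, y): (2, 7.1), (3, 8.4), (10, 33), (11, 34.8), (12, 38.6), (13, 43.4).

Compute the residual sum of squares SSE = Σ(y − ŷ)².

x=2: ŷ = -0.5 + 3.3·2 = 6.1; e = 7.1 − 6.1 = 1
x=3: ŷ = -0.5 + 3.3·3 = 9.4; e = 8.4 − 9.4 = -1
x=10: ŷ = -0.5 + 3.3·10 = 32.5; e = 33 − 32.5 = 0.5
x=11: ŷ = -0.5 + 3.3·11 = 35.8; e = 34.8 − 35.8 = -1
x=12: ŷ = -0.5 + 3.3·12 = 39.1; e = 38.6 − 39.1 = -0.5
x=13: ŷ = -0.5 + 3.3·13 = 42.4; e = 43.4 − 42.4 = 1
SSE = 1 + 1 + 0.25 + 1 + 0.25 + 1 = 4.5

SSE = 4.5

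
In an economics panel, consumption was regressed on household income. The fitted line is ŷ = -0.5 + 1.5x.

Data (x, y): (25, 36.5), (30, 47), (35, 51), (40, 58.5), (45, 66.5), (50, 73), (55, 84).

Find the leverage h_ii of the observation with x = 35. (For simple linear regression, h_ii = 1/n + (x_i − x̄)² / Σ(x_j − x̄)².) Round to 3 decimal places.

h = 0.179

x̄ = (25 + 30 + 35 + 40 + 45 + 50 + 55)/7 = 40
Σ(x − x̄)² = 225 + 100 + 25 + 0 + 25 + 100 + 225 = 700
h = 1/7 + (-5)²/700 = 0.142857 + 0.0357143 = 0.179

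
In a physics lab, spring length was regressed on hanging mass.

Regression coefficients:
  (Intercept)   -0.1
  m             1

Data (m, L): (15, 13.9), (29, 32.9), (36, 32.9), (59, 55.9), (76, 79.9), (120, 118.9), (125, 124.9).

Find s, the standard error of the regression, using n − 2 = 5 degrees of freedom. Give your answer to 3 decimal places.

s = 3.225

m=15: ŷ = -0.1 + 15 = 14.9; e = 13.9 − 14.9 = -1
m=29: ŷ = -0.1 + 29 = 28.9; e = 32.9 − 28.9 = 4
m=36: ŷ = -0.1 + 36 = 35.9; e = 32.9 − 35.9 = -3
m=59: ŷ = -0.1 + 59 = 58.9; e = 55.9 − 58.9 = -3
m=76: ŷ = -0.1 + 76 = 75.9; e = 79.9 − 75.9 = 4
m=120: ŷ = -0.1 + 120 = 119.9; e = 118.9 − 119.9 = -1
m=125: ŷ = -0.1 + 125 = 124.9; e = 124.9 − 124.9 = 0
SSE = 1 + 16 + 9 + 9 + 16 + 1 + 0 = 52
s = √(52/5) = √10.4 ≈ 3.225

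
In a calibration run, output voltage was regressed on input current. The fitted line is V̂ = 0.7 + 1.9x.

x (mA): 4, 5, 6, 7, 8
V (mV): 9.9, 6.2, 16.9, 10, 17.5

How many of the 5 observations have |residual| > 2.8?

3

x=4: V̂ = 0.7 + 1.9·4 = 8.3; r = 9.9 − 8.3 = 1.6
x=5: V̂ = 0.7 + 1.9·5 = 10.2; r = 6.2 − 10.2 = -4
x=6: V̂ = 0.7 + 1.9·6 = 12.1; r = 16.9 − 12.1 = 4.8
x=7: V̂ = 0.7 + 1.9·7 = 14; r = 10 − 14 = -4
x=8: V̂ = 0.7 + 1.9·8 = 15.9; r = 17.5 − 15.9 = 1.6
|r| > 2.8: x=5 (|r|=4), x=6 (|r|=4.8), x=7 (|r|=4) → 3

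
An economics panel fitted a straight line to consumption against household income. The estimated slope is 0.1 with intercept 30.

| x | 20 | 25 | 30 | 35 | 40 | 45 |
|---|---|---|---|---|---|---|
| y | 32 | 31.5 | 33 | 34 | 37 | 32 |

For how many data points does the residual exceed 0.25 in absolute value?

4

x=20: ŷ = 30 + 0.1·20 = 32; e = 32 − 32 = 0
x=25: ŷ = 30 + 0.1·25 = 32.5; e = 31.5 − 32.5 = -1
x=30: ŷ = 30 + 0.1·30 = 33; e = 33 − 33 = 0
x=35: ŷ = 30 + 0.1·35 = 33.5; e = 34 − 33.5 = 0.5
x=40: ŷ = 30 + 0.1·40 = 34; e = 37 − 34 = 3
x=45: ŷ = 30 + 0.1·45 = 34.5; e = 32 − 34.5 = -2.5
|e| > 0.25: x=25 (|e|=1), x=35 (|e|=0.5), x=40 (|e|=3), x=45 (|e|=2.5) → 4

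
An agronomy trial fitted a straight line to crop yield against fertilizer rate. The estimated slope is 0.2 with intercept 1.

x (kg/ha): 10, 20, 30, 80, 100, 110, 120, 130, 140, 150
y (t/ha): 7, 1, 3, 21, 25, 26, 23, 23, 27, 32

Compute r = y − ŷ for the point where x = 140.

ŷ = 1 + 0.2·140 = 29
r = 27 − 29 = -2

r = -2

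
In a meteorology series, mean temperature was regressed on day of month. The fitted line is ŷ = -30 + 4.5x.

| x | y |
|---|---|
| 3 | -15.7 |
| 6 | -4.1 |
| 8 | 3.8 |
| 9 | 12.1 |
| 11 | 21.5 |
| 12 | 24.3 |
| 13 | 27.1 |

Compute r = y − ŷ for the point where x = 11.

r = 2

ŷ = -30 + 4.5·11 = 19.5
r = 21.5 − 19.5 = 2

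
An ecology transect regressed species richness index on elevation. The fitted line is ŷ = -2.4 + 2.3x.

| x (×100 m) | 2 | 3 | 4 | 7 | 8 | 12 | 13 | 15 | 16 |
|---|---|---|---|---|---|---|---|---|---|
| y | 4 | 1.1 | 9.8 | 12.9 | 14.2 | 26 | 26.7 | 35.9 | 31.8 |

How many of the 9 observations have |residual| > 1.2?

x=2: ŷ = -2.4 + 2.3·2 = 2.2; r = 4 − 2.2 = 1.8
x=3: ŷ = -2.4 + 2.3·3 = 4.5; r = 1.1 − 4.5 = -3.4
x=4: ŷ = -2.4 + 2.3·4 = 6.8; r = 9.8 − 6.8 = 3
x=7: ŷ = -2.4 + 2.3·7 = 13.7; r = 12.9 − 13.7 = -0.8
x=8: ŷ = -2.4 + 2.3·8 = 16; r = 14.2 − 16 = -1.8
x=12: ŷ = -2.4 + 2.3·12 = 25.2; r = 26 − 25.2 = 0.8
x=13: ŷ = -2.4 + 2.3·13 = 27.5; r = 26.7 − 27.5 = -0.8
x=15: ŷ = -2.4 + 2.3·15 = 32.1; r = 35.9 − 32.1 = 3.8
x=16: ŷ = -2.4 + 2.3·16 = 34.4; r = 31.8 − 34.4 = -2.6
|r| > 1.2: x=2 (|r|=1.8), x=3 (|r|=3.4), x=4 (|r|=3), x=8 (|r|=1.8), x=15 (|r|=3.8), x=16 (|r|=2.6) → 6

6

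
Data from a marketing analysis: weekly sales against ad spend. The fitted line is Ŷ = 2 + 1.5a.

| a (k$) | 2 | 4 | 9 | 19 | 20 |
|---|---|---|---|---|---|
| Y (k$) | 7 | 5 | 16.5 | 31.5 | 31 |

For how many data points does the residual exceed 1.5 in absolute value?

2

a=2: Ŷ = 2 + 1.5·2 = 5; r = 7 − 5 = 2
a=4: Ŷ = 2 + 1.5·4 = 8; r = 5 − 8 = -3
a=9: Ŷ = 2 + 1.5·9 = 15.5; r = 16.5 − 15.5 = 1
a=19: Ŷ = 2 + 1.5·19 = 30.5; r = 31.5 − 30.5 = 1
a=20: Ŷ = 2 + 1.5·20 = 32; r = 31 − 32 = -1
|r| > 1.5: a=2 (|r|=2), a=4 (|r|=3) → 2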